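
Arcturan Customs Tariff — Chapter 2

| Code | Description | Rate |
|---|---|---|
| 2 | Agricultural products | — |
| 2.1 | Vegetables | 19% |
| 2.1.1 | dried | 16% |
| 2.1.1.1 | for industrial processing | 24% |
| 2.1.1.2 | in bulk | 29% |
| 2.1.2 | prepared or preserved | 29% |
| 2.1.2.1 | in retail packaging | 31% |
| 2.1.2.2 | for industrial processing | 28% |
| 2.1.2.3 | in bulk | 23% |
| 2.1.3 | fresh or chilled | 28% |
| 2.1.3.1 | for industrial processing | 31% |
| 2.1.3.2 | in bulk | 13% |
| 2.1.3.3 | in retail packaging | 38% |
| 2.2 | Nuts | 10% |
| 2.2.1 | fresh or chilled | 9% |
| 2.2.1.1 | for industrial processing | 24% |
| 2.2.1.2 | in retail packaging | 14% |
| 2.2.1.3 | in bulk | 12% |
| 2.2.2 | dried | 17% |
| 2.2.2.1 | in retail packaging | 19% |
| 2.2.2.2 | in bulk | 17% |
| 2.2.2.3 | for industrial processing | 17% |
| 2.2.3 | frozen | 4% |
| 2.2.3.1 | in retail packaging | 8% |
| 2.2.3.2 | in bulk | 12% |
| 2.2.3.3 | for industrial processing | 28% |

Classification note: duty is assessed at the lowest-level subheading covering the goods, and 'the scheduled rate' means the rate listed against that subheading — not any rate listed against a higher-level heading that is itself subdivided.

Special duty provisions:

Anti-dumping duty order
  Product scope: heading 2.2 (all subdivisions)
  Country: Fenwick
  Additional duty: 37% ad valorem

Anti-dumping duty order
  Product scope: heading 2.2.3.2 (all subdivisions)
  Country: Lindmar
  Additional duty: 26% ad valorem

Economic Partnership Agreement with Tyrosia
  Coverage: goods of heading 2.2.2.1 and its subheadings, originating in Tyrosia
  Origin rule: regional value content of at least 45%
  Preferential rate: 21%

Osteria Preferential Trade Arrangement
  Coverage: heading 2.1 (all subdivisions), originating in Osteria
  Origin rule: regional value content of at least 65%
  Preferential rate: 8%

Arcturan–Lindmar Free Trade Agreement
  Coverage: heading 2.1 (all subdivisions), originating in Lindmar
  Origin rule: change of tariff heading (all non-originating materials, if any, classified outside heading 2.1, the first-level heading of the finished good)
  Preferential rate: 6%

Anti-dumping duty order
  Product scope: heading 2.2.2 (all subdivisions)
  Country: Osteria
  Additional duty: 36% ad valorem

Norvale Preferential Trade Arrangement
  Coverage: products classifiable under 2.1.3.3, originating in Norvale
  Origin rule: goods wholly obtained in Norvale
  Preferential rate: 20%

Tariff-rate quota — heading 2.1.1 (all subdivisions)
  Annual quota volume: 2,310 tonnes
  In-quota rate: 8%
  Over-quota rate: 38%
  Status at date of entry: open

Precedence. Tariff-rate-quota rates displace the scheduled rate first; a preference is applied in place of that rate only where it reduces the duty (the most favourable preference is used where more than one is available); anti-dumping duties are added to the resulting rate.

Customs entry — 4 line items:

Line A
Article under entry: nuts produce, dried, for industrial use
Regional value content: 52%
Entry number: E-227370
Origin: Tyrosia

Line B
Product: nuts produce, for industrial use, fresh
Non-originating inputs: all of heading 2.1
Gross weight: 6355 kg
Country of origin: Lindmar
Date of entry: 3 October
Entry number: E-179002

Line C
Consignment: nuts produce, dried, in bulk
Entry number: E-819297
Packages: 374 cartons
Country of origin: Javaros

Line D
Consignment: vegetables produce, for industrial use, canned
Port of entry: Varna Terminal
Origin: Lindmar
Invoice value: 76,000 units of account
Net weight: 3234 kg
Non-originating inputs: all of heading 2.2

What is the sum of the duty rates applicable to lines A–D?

Line A: nuts → 2.2; dried → 2.2.2; for industrial use → 2.2.2.3. Scheduled 17%. Tyrosia agreement on 2.2.2.1: 2.2.2.3 not covered. → 17%.
Line B: nuts → 2.2; fresh → 2.2.1; for industrial use → 2.2.1.1. Scheduled 24%. Lindmar agreement on 2.1: 2.2.1.1 not covered. → 24%.
Line C: nuts → 2.2; dried → 2.2.2; in bulk → 2.2.2.2. Scheduled 17%. No special measure applies. → 17%.
Line D: vegetables → 2.1; canned → 2.1.2; for industrial use → 2.1.2.2. Scheduled 28%. Lindmar agreement on 2.1: CTH met → 6% available; preferential 6%. → 6%.
Sum: 17% + 24% + 17% + 6% = 64%.

64%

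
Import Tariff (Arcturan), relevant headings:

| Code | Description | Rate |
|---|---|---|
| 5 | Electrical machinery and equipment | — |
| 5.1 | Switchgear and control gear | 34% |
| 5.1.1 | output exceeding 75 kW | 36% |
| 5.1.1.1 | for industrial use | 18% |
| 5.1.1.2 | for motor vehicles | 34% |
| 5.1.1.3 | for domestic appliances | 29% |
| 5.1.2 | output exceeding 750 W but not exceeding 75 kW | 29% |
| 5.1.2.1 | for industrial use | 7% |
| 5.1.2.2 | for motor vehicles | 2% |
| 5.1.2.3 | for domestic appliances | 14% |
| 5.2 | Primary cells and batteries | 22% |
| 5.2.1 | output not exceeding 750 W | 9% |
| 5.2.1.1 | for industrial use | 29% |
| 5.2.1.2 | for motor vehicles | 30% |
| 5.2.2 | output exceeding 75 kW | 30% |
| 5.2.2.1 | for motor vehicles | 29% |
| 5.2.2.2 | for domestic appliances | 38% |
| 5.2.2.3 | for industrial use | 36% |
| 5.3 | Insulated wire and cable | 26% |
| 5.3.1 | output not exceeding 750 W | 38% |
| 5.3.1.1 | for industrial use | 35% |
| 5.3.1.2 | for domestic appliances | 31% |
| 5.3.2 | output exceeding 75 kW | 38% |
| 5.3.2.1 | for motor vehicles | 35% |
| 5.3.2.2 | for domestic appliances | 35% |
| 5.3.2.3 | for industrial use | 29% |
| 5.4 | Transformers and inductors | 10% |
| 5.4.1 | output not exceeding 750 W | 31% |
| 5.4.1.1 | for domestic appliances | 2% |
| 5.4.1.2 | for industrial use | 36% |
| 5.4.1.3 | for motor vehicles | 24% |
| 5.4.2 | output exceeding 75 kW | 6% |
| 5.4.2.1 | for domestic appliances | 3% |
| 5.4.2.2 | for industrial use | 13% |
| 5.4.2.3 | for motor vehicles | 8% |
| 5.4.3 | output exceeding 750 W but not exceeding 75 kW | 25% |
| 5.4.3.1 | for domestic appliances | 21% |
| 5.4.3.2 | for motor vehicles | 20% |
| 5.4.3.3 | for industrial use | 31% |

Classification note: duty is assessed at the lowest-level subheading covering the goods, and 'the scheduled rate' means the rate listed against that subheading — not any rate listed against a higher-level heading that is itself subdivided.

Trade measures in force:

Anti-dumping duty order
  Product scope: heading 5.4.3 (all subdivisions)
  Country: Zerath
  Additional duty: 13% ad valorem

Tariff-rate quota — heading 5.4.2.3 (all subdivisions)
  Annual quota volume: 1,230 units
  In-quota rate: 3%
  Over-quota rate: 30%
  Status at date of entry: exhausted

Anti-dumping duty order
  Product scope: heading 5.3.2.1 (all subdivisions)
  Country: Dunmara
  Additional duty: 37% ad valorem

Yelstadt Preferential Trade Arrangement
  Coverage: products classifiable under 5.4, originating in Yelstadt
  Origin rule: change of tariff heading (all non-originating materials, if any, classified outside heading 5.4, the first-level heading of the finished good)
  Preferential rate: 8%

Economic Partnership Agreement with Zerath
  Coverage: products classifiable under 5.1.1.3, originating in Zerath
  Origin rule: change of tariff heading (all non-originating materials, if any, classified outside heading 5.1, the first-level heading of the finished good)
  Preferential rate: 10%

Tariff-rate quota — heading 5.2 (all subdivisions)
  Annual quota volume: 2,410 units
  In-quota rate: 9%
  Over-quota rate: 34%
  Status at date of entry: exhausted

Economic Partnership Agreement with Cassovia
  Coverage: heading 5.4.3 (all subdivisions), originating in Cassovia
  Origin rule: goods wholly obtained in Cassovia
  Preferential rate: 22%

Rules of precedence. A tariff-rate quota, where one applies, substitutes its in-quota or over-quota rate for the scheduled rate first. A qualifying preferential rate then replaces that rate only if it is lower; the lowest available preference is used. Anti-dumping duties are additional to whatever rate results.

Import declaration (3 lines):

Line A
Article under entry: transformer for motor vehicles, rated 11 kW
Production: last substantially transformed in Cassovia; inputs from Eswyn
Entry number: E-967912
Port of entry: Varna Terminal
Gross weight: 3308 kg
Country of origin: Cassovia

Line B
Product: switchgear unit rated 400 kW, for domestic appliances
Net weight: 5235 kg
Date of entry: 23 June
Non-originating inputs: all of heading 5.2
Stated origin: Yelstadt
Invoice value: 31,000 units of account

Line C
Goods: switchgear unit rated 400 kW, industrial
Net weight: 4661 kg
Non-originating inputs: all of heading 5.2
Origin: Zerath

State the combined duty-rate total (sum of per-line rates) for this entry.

Line A: transformer → 5.4; rated 11 kW → 5.4.3; for motor vehicles → 5.4.3.2. Scheduled 20%. Cassovia agreement on 5.4.3: not wholly obtained. → 20%.
Line B: switchgear unit → 5.1; rated 400 kW → 5.1.1; for domestic appliances → 5.1.1.3. Scheduled 29%. Yelstadt agreement on 5.4: 5.1.1.3 not covered. → 29%.
Line C: switchgear unit → 5.1; rated 400 kW → 5.1.1; industrial → 5.1.1.1. Scheduled 18%. Zerath agreement on 5.1.1.3: 5.1.1.1 not covered. → 18%.
Sum: 20% + 29% + 18% = 67%.

67%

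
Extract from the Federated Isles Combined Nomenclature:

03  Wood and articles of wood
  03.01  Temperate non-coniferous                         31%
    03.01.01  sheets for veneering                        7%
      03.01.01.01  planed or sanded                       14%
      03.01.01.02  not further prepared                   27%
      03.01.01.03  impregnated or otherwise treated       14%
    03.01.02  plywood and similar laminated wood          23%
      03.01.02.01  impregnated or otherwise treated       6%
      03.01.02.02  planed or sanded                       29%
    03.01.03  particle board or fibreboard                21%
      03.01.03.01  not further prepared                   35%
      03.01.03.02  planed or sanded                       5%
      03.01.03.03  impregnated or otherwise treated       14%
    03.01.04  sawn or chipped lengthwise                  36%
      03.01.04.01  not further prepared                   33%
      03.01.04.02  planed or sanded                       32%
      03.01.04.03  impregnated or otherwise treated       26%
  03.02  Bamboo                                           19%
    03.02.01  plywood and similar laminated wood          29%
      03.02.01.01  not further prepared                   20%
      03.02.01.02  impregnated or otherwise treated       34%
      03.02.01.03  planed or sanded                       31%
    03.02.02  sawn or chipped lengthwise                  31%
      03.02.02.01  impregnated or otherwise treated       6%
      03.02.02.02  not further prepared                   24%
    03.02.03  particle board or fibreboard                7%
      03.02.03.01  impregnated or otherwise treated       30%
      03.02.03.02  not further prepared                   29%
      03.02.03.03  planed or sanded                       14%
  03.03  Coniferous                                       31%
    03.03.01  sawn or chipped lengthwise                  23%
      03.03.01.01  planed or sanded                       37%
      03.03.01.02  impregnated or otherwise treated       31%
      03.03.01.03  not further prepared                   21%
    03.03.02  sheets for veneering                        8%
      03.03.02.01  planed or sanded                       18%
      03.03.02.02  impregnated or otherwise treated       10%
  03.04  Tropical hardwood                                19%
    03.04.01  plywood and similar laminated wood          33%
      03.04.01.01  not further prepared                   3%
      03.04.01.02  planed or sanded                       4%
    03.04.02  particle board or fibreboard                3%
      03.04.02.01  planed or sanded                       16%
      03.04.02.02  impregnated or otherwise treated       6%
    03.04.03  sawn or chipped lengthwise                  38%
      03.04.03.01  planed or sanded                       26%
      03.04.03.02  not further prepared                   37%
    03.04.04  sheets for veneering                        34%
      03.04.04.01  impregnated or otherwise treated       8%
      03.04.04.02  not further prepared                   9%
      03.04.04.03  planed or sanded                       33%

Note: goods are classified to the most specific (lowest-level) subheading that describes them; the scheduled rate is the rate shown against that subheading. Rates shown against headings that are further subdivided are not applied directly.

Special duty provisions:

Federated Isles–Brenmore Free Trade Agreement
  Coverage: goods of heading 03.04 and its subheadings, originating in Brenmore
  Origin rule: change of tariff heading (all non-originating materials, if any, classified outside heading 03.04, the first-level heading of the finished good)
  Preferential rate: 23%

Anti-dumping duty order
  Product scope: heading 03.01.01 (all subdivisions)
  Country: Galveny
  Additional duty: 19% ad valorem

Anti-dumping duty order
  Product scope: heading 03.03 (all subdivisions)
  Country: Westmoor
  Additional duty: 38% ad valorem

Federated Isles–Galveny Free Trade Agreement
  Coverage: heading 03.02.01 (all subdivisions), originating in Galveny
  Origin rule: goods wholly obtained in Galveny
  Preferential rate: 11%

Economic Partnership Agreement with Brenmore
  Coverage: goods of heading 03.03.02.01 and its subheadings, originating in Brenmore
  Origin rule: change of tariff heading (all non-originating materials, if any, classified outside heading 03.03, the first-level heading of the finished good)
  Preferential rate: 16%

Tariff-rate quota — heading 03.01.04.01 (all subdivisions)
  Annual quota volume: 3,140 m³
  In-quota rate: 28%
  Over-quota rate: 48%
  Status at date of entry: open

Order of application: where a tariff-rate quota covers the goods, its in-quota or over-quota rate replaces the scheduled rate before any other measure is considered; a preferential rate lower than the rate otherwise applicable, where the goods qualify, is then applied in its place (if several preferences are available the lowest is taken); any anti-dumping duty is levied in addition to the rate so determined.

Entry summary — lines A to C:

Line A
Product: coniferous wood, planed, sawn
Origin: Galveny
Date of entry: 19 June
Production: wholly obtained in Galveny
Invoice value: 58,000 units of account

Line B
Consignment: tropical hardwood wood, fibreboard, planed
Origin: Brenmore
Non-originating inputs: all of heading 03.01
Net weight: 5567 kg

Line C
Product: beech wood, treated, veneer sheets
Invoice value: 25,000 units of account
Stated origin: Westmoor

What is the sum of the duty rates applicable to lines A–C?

Line A: coniferous → 03.03; sawn → 03.03.01; planed → 03.03.01.01. Scheduled 37%. Galveny agreement on 03.02.01: 03.03.01.01 not covered. → 37%.
Line B: tropical hardwood → 03.04; fibreboard → 03.04.02; planed → 03.04.02.01. Scheduled 16%. Brenmore agreement on 03.04: CTH met → 23% available; Brenmore agreement on 03.03.02.01: 03.04.02.01 not covered; preference 23% not lower than 16% → no reduction. → 16%.
Line C: beech → 03.01; veneer sheets → 03.01.01; treated → 03.01.01.03. Scheduled 14%. No special measure applies. → 14%.
Sum: 37% + 16% + 14% = 67%.

67%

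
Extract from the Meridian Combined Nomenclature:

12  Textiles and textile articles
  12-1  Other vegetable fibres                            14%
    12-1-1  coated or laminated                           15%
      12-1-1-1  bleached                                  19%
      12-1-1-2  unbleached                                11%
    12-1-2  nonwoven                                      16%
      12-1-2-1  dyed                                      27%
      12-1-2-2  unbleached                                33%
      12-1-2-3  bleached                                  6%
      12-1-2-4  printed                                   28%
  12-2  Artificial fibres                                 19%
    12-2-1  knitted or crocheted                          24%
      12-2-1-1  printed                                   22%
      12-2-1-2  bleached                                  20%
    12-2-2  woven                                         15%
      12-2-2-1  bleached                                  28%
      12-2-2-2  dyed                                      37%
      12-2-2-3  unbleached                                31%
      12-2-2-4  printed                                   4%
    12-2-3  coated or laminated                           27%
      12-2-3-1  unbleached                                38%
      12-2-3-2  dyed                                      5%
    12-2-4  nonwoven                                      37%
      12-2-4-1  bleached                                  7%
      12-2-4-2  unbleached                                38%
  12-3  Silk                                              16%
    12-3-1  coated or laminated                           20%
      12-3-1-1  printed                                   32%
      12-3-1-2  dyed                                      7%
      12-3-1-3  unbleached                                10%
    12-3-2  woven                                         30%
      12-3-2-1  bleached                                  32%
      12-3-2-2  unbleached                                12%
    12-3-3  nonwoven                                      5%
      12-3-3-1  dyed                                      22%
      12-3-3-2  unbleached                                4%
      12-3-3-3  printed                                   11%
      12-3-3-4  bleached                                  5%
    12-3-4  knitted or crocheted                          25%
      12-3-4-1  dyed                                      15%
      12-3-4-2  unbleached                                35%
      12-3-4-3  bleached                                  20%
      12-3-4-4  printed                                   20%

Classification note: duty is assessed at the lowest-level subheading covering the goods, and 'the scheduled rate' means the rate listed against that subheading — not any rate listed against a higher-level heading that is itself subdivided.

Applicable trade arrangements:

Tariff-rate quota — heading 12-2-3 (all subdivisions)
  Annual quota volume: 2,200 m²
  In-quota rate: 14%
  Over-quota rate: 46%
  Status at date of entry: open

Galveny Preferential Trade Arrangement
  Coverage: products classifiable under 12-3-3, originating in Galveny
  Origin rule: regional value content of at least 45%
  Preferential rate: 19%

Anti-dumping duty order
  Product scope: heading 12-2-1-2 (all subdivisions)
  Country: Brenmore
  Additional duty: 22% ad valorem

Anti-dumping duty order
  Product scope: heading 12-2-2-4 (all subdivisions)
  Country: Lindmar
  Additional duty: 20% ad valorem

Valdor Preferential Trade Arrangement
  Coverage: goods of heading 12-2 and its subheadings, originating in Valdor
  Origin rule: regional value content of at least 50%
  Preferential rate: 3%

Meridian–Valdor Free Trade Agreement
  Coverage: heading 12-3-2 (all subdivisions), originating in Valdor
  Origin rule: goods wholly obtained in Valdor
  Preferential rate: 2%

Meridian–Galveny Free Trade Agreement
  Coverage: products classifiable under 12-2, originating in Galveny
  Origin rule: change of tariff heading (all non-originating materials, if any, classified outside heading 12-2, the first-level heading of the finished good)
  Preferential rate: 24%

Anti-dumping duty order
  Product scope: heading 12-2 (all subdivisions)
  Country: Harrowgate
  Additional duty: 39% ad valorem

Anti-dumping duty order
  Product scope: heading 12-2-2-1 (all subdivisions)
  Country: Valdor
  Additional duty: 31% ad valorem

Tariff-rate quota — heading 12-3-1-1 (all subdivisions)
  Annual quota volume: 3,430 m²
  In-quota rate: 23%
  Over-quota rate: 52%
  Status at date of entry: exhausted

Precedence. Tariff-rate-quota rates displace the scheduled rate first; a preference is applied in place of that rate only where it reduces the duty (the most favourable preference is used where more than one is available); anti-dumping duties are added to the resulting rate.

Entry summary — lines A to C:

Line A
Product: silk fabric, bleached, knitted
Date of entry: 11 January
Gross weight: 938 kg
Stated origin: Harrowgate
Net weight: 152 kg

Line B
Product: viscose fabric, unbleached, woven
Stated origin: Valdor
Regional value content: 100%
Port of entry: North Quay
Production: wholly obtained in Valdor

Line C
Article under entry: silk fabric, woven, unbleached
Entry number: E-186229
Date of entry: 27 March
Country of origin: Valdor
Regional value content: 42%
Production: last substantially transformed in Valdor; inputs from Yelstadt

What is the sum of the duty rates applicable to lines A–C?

Line A: silk → 12-3; knitted → 12-3-4; bleached → 12-3-4-3. Scheduled 20%. No special measure applies. → 20%.
Line B: viscose → 12-2; woven → 12-2-2; unbleached → 12-2-2-3. Scheduled 31%. Valdor agreement on 12-2: RVC ≥ 50% → 3% available; Valdor agreement on 12-3-2: 12-2-2-3 not covered; preferential 3%. → 3%.
Line C: silk → 12-3; woven → 12-3-2; unbleached → 12-3-2-2. Scheduled 12%. Valdor agreement on 12-2: 12-3-2-2 not covered; Valdor agreement on 12-3-2: not wholly obtained. → 12%.
Sum: 20% + 3% + 12% = 35%.

35%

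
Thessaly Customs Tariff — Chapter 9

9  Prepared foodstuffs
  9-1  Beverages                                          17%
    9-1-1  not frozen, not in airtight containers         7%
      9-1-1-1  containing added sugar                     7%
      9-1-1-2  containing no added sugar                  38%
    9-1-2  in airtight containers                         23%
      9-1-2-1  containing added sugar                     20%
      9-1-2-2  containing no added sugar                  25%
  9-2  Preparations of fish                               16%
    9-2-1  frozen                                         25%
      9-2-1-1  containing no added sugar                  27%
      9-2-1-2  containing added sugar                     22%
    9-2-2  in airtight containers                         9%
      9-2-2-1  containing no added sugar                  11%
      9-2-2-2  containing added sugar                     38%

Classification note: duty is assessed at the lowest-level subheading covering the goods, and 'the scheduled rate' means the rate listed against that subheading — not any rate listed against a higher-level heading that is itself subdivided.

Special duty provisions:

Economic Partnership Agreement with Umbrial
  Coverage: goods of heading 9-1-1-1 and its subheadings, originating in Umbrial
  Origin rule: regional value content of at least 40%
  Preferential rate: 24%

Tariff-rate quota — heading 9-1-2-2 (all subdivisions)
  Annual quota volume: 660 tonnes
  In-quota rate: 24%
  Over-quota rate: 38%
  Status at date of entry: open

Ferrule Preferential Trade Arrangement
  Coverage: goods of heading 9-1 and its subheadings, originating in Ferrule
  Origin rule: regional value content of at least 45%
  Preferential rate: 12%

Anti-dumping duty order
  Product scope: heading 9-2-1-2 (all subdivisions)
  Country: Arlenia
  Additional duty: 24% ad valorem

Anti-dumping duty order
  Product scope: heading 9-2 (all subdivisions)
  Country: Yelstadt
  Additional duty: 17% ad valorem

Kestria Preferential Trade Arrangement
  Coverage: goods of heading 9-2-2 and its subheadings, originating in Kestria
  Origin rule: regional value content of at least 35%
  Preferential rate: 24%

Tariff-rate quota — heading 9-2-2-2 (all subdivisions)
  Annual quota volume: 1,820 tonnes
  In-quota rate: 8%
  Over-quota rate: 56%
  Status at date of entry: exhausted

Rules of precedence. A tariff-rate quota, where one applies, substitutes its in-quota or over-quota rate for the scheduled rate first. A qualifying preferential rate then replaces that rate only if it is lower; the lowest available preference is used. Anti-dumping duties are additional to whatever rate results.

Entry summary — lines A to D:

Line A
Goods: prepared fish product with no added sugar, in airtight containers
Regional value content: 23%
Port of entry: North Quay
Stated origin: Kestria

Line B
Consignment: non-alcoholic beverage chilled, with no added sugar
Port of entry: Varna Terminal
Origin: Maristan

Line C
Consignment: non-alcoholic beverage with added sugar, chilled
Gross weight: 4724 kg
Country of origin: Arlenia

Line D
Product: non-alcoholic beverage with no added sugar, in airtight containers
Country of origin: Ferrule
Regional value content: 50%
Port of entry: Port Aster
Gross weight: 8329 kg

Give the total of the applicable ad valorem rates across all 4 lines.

68%

Line A: prepared fish product → 9-2; in airtight containers → 9-2-2; with no added sugar → 9-2-2-1. Scheduled 11%. Kestria agreement on 9-2-2: RVC < 35%. → 11%.
Line B: non-alcoholic beverage → 9-1; chilled → 9-1-1; with no added sugar → 9-1-1-2. Scheduled 38%. No special measure applies. → 38%.
Line C: non-alcoholic beverage → 9-1; chilled → 9-1-1; with added sugar → 9-1-1-1. Scheduled 7%. No special measure applies. → 7%.
Line D: non-alcoholic beverage → 9-1; in airtight containers → 9-1-2; with no added sugar → 9-1-2-2. Scheduled 25%. quota on 9-1-2-2 open → in-quota 24%; Ferrule agreement on 9-1: RVC ≥ 45% → 12% available; preferential 12%. → 12%.
Sum: 11% + 38% + 7% + 12% = 68%.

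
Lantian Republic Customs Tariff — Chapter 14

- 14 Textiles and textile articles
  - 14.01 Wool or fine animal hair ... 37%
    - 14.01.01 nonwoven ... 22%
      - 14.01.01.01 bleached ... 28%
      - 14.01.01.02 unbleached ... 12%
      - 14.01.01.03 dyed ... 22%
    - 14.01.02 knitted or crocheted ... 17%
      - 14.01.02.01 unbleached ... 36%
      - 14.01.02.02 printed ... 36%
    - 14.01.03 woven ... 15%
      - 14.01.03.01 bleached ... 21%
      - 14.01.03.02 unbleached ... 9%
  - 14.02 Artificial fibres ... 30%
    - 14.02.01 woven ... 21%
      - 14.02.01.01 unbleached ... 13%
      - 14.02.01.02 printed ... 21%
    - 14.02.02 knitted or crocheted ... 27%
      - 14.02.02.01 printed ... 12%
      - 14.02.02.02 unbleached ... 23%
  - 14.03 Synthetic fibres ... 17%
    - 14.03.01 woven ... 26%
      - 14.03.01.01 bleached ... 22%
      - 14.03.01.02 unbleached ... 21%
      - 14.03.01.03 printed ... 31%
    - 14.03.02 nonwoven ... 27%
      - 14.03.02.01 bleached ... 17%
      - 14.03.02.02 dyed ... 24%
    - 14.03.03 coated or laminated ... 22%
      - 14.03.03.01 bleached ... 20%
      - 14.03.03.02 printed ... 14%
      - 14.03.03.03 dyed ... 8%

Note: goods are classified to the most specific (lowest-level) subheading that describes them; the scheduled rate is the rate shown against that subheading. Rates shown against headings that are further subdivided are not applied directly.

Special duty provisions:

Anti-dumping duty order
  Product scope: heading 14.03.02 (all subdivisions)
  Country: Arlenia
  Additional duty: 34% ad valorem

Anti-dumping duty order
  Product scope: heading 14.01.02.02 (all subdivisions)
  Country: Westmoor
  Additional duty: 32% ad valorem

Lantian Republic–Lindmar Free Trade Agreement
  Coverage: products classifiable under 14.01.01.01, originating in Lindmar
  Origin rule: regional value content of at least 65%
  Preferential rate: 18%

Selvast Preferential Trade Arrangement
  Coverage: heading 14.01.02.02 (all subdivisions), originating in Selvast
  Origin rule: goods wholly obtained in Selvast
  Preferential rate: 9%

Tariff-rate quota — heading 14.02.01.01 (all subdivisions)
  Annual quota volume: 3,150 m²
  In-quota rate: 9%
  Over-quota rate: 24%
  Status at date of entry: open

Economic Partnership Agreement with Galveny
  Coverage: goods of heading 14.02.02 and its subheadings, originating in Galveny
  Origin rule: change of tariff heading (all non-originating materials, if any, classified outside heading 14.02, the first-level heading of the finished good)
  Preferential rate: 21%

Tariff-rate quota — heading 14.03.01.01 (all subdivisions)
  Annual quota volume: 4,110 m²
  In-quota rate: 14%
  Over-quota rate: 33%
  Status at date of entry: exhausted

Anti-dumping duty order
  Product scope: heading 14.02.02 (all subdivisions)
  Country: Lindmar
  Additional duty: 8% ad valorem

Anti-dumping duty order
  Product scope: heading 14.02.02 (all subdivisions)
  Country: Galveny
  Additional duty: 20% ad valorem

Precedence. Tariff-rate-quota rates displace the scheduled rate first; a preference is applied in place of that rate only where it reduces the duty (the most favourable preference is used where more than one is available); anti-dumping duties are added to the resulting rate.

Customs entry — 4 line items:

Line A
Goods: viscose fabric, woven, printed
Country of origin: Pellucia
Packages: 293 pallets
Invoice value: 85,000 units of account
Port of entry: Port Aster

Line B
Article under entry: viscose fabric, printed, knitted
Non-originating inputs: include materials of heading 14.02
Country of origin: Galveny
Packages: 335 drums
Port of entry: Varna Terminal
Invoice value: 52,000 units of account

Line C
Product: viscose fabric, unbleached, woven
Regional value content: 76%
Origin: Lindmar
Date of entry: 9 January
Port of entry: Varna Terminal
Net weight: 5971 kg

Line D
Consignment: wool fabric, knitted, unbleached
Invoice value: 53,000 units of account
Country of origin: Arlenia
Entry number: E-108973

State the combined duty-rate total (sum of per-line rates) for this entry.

98%

Line A: viscose → 14.02; woven → 14.02.01; printed → 14.02.01.02. Scheduled 21%. No special measure applies. → 21%.
Line B: viscose → 14.02; knitted → 14.02.02; printed → 14.02.02.01. Scheduled 12%. Galveny agreement on 14.02.02: CTH not met; anti-dumping (Galveny, 14.02.02): +20%; total 12% + 20% = 32%. → 32%.
Line C: viscose → 14.02; woven → 14.02.01; unbleached → 14.02.01.01. Scheduled 13%. quota on 14.02.01.01 open → in-quota 9%; Lindmar agreement on 14.01.01.01: 14.02.01.01 not covered. → 9%.
Line D: wool → 14.01; knitted → 14.01.02; unbleached → 14.01.02.01. Scheduled 36%. No special measure applies. → 36%.
Sum: 21% + 32% + 9% + 36% = 98%.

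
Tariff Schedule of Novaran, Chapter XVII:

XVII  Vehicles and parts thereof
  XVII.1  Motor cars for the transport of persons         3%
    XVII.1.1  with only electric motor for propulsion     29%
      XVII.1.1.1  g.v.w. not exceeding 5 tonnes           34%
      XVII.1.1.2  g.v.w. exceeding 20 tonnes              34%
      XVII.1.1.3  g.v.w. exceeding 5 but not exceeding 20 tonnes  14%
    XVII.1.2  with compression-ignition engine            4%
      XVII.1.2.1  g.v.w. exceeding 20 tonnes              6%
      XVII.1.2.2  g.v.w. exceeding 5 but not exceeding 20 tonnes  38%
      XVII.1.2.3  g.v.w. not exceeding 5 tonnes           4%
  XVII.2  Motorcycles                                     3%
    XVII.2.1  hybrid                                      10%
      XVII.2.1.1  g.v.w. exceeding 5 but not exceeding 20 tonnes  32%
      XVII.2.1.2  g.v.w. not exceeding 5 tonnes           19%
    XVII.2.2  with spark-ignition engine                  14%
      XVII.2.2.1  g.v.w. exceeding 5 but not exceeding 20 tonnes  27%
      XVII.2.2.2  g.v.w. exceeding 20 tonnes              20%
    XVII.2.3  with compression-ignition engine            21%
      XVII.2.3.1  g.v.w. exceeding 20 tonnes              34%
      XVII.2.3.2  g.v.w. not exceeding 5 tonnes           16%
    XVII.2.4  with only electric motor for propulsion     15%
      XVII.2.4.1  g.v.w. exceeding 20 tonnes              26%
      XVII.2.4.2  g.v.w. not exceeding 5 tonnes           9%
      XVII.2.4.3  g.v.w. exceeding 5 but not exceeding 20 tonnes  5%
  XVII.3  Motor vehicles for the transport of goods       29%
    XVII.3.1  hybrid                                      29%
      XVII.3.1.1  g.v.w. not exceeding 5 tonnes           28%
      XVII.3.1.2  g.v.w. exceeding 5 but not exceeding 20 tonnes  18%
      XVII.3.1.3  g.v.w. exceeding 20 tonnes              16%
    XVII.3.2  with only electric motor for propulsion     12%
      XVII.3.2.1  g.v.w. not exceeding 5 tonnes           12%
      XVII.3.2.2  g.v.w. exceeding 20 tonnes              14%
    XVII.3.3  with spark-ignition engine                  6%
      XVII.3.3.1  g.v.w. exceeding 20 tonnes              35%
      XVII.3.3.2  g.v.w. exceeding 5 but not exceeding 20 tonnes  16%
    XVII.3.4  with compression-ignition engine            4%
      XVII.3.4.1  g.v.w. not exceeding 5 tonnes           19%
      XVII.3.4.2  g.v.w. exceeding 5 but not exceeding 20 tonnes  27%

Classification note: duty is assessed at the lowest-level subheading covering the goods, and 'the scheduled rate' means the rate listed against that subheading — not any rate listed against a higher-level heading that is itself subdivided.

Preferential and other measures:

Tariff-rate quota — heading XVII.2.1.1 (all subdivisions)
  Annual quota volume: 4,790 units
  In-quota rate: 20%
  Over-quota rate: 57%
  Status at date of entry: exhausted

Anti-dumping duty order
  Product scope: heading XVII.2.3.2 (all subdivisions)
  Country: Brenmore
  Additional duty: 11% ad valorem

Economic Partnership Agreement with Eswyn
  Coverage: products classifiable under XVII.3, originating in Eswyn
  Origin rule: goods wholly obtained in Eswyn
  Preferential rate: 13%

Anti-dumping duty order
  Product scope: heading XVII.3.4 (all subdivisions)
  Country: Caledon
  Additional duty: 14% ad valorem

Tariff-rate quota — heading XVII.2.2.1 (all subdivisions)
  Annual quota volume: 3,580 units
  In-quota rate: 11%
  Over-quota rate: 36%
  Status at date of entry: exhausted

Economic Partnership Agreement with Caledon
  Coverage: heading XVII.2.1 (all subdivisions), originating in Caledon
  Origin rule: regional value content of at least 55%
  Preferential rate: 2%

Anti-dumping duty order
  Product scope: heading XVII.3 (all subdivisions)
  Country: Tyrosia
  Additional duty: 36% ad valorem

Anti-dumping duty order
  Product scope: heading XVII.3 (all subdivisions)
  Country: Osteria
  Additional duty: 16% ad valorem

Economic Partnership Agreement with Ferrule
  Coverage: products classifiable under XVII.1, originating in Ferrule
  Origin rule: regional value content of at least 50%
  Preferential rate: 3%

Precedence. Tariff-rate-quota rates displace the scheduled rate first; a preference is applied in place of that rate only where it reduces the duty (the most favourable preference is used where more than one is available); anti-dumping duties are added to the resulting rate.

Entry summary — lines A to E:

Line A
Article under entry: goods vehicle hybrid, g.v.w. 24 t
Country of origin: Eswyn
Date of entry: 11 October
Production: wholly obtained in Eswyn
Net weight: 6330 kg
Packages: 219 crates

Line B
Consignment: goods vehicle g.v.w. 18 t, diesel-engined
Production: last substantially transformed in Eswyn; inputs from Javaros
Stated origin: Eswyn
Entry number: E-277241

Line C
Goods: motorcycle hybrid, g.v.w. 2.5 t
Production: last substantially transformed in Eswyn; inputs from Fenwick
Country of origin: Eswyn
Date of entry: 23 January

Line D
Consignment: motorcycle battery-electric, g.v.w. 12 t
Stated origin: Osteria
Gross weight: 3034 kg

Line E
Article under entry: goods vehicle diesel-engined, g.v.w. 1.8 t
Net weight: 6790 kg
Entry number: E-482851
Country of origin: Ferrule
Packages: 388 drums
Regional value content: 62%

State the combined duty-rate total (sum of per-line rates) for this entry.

Line A: goods vehicle → XVII.3; hybrid → XVII.3.1; g.v.w. 24 t → XVII.3.1.3. Scheduled 16%. Eswyn agreement on XVII.3: wholly obtained → 13% available; preferential 13%. → 13%.
Line B: goods vehicle → XVII.3; diesel-engined → XVII.3.4; g.v.w. 18 t → XVII.3.4.2. Scheduled 27%. Eswyn agreement on XVII.3: not wholly obtained. → 27%.
Line C: motorcycle → XVII.2; hybrid → XVII.2.1; g.v.w. 2.5 t → XVII.2.1.2. Scheduled 19%. Eswyn agreement on XVII.3: XVII.2.1.2 not covered. → 19%.
Line D: motorcycle → XVII.2; battery-electric → XVII.2.4; g.v.w. 12 t → XVII.2.4.3. Scheduled 5%. No special measure applies. → 5%.
Line E: goods vehicle → XVII.3; diesel-engined → XVII.3.4; g.v.w. 1.8 t → XVII.3.4.1. Scheduled 19%. Ferrule agreement on XVII.1: XVII.3.4.1 not covered. → 19%.
Sum: 13% + 27% + 19% + 5% + 19% = 83%.

83%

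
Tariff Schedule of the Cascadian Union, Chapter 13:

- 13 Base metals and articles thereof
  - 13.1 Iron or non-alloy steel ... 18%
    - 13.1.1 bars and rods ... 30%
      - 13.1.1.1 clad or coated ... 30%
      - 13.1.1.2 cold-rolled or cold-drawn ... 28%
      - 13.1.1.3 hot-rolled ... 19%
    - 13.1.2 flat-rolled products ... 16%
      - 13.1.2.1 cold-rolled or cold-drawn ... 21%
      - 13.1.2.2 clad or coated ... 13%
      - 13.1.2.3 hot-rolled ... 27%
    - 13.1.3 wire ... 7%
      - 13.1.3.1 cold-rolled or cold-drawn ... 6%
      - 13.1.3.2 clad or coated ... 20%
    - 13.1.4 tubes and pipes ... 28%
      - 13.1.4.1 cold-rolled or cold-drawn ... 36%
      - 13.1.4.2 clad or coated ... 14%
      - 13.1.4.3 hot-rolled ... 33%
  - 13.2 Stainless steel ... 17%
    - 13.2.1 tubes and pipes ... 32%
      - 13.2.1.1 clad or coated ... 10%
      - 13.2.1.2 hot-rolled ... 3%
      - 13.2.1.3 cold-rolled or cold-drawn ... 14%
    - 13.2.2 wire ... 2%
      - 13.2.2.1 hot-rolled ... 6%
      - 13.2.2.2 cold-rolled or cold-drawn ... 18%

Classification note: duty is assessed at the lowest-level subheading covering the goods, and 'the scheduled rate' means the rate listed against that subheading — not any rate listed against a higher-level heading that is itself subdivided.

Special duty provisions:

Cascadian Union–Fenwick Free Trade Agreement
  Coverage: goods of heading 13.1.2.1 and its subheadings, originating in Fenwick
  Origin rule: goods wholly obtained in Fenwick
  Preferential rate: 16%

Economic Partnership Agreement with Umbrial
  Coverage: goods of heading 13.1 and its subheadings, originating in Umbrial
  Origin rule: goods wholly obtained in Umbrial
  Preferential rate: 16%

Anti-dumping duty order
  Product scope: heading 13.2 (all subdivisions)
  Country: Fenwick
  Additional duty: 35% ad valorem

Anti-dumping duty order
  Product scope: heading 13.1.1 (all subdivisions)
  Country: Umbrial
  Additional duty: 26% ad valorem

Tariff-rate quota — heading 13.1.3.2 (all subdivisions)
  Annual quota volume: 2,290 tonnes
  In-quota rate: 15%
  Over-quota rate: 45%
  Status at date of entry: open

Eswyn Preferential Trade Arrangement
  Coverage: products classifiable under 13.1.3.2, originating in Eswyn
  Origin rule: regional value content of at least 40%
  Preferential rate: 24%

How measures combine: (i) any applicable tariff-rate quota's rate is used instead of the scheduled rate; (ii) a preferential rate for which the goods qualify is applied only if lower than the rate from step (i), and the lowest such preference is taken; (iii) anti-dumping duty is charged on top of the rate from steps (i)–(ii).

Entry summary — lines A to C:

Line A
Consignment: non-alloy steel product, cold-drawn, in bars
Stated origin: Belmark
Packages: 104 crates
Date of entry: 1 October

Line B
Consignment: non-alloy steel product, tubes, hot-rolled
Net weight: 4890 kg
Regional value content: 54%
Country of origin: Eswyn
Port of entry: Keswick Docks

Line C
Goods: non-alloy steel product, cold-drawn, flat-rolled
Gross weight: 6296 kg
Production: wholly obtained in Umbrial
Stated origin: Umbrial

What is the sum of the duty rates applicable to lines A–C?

Line A: non-alloy steel → 13.1; in bars → 13.1.1; cold-drawn → 13.1.1.2. Scheduled 28%. No special measure applies. → 28%.
Line B: non-alloy steel → 13.1; tubes → 13.1.4; hot-rolled → 13.1.4.3. Scheduled 33%. Eswyn agreement on 13.1.3.2: 13.1.4.3 not covered. → 33%.
Line C: non-alloy steel → 13.1; flat-rolled → 13.1.2; cold-drawn → 13.1.2.1. Scheduled 21%. Umbrial agreement on 13.1: wholly obtained → 16% available; preferential 16%. → 16%.
Sum: 28% + 33% + 16% = 77%.

77%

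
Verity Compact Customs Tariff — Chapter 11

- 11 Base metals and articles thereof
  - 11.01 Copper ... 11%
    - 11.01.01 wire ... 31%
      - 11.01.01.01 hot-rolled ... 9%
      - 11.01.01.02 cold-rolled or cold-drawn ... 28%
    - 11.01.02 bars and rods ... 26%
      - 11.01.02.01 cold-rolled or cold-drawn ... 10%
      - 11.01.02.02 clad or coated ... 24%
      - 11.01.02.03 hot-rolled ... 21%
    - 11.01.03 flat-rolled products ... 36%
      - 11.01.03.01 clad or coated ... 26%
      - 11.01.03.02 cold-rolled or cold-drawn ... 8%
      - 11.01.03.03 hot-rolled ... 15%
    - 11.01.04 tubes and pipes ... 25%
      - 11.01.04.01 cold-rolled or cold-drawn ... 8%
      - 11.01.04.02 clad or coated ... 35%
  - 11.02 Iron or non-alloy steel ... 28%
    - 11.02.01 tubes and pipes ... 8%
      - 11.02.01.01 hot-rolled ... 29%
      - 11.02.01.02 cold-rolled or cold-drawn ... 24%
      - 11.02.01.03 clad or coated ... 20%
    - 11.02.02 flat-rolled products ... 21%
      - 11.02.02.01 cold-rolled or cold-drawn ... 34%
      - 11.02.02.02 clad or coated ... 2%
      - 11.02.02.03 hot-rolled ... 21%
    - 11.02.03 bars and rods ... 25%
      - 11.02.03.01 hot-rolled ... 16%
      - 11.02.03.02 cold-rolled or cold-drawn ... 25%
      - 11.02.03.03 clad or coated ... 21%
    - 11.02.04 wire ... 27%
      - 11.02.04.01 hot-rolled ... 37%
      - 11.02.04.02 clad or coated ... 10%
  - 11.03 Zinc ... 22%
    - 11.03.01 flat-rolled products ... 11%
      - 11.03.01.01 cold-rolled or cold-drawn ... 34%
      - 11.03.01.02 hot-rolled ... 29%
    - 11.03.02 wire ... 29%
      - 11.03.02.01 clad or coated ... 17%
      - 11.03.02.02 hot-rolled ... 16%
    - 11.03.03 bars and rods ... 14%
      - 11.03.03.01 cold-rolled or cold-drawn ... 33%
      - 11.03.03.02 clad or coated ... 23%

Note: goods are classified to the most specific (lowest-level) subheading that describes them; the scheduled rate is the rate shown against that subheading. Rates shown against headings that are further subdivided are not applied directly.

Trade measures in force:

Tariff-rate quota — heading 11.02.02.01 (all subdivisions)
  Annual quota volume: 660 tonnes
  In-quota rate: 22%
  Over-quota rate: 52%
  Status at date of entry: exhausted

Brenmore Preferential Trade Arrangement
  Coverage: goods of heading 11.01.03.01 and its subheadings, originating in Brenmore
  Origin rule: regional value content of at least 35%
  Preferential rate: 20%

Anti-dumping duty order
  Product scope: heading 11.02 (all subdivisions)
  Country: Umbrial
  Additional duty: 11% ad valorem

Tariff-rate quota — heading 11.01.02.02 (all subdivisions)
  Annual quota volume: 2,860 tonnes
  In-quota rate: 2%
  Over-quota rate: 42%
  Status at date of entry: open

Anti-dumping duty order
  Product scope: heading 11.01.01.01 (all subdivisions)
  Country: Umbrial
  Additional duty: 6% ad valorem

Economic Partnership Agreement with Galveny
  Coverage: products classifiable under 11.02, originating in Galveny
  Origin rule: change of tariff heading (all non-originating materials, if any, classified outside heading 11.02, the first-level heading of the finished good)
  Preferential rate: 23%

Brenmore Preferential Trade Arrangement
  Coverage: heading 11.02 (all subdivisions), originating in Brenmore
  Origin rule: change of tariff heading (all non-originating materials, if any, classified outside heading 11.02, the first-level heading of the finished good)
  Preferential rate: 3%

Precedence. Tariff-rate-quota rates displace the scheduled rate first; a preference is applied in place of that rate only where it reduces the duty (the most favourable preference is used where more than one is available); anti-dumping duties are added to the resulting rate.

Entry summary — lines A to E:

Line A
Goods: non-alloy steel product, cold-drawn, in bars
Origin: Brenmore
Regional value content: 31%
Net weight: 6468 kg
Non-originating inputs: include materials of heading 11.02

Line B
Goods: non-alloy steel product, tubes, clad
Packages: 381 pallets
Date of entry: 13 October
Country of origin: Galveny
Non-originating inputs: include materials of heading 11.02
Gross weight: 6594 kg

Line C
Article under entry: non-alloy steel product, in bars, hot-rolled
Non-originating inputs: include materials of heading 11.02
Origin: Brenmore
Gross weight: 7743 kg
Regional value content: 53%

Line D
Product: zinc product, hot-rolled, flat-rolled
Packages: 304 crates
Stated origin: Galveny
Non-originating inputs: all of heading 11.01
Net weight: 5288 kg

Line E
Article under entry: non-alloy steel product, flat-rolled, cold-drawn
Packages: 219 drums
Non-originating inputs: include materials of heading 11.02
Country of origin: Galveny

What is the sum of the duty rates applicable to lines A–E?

Line A: non-alloy steel → 11.02; in bars → 11.02.03; cold-drawn → 11.02.03.02. Scheduled 25%. Brenmore agreement on 11.01.03.01: 11.02.03.02 not covered; Brenmore agreement on 11.02: CTH not met. → 25%.
Line B: non-alloy steel → 11.02; tubes → 11.02.01; clad → 11.02.01.03. Scheduled 20%. Galveny agreement on 11.02: CTH not met. → 20%.
Line C: non-alloy steel → 11.02; in bars → 11.02.03; hot-rolled → 11.02.03.01. Scheduled 16%. Brenmore agreement on 11.01.03.01: 11.02.03.01 not covered; Brenmore agreement on 11.02: CTH not met. → 16%.
Line D: zinc → 11.03; flat-rolled → 11.03.01; hot-rolled → 11.03.01.02. Scheduled 29%. Galveny agreement on 11.02: 11.03.01.02 not covered. → 29%.
Line E: non-alloy steel → 11.02; flat-rolled → 11.02.02; cold-drawn → 11.02.02.01. Scheduled 34%. quota on 11.02.02.01 exhausted → over-quota 52%; Galveny agreement on 11.02: CTH not met. → 52%.
Sum: 25% + 20% + 16% + 29% + 52% = 142%.

142%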